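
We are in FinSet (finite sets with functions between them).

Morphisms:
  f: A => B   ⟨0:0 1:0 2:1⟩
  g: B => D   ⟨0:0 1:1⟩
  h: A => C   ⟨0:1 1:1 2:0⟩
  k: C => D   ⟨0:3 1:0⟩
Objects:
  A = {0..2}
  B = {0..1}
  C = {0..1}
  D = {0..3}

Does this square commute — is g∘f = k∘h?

Answer: DOES NOT COMMUTE

Derivation:
Along f;g (path 1):
  0 f=>0 g=>0
  1 f=>0 g=>0
  2 f=>1 g=>1
  composite₁ = ⟨0:0 1:0 2:1⟩
Along h;k (path 2):
  0 h=>1 k=>0
  1 h=>1 k=>0
  2 h=>0 k=>3
  composite₂ = ⟨0:0 1:0 2:3⟩
Equal? distinct morphisms ✗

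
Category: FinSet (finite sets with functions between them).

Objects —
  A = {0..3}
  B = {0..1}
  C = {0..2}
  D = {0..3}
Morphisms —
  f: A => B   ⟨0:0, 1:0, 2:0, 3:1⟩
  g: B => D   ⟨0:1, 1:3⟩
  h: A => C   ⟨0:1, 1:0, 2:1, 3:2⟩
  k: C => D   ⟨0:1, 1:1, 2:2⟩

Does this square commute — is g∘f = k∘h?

1) trace f;g:
  0 f=>0 g=>1
  1 f=>0 g=>1
  2 f=>0 g=>1
  3 f=>1 g=>3
  ⟦path⟧₁ = ⟨0:1, 1:1, 2:1, 3:3⟩
2) trace h;k:
  0 h=>1 k=>1
  1 h=>0 k=>1
  2 h=>1 k=>1
  3 h=>2 k=>2
  ⟦path⟧₂ = ⟨0:1, 1:1, 2:1, 3:2⟩
Equal? distinct morphisms ✗

Answer: DOES NOT COMMUTE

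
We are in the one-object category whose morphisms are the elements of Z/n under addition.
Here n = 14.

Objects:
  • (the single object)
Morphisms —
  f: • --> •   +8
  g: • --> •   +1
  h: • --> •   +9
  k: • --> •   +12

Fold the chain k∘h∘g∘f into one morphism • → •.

  0 +8≡8 +1≡9 +9≡4 +12≡2  (mod 14)
composite: +2

Answer: +2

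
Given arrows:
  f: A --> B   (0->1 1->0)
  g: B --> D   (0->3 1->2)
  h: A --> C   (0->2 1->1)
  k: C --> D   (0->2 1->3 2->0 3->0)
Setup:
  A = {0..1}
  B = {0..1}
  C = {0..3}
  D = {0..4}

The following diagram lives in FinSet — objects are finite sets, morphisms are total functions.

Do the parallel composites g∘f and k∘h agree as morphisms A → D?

Answer: DOES NOT COMMUTE

Trace:
Path 1 = f;g:
  0 f-->1 g-->2
  1 f-->0 g-->3
  ⟦path⟧₁ = (0->2 1->3)
Path 2 = h;k:
  0 h-->2 k-->0
  1 h-->1 k-->3
  ⟦path⟧₂ = (0->0 1->3)
Equal? distinct morphisms ✗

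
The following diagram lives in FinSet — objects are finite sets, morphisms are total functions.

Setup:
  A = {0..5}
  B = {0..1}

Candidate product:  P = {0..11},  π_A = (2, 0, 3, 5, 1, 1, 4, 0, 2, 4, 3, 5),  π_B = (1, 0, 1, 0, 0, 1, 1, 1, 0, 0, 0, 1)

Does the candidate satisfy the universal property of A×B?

Answer: VALID PRODUCT

Trace:
|A|·|B| = 6·2 = 12;  |P| = 12
Check the pairing map k ↦ (π_A(k), π_B(k)):
  0 : (2,1)
  1 : (0,0)
  2 : (3,1)
  3 : (5,0)
  4 : (1,0)
  5 : (1,1)
  6 : (4,1)
  7 : (0,1)
  8 : (2,0)
  9 : (4,0)
  10 : (3,0)
  11 : (5,1)
distinct pairs in image: 12 / 12 needed
  → bijection onto A×B; projections well-typed.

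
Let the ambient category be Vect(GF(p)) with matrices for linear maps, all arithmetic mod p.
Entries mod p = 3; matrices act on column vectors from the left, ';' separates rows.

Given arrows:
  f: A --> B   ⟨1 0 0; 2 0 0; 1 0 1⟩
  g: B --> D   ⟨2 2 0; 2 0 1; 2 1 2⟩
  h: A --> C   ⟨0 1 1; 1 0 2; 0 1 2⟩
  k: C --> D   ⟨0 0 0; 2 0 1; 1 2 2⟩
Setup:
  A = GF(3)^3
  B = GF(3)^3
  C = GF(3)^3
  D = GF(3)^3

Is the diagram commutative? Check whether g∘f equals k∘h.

Answer: DOES NOT COMMUTE

Derivation:
Along f;g (path 1):
  e0=⟨1,0,0⟩ f-->⟨1,2,1⟩ g-->⟨0,0,0⟩
  e1=⟨0,1,0⟩ f-->⟨0,0,0⟩ g-->⟨0,0,0⟩
  e2=⟨0,0,1⟩ f-->⟨0,0,1⟩ g-->⟨0,1,2⟩
  composite₁ = ⟨0 0 0; 0 0 1; 0 0 2⟩
Along h;k (path 2):
  e0=⟨1,0,0⟩ h-->⟨0,1,0⟩ k-->⟨0,0,2⟩
  e1=⟨0,1,0⟩ h-->⟨1,0,1⟩ k-->⟨0,0,0⟩
  e2=⟨0,0,1⟩ h-->⟨1,2,2⟩ k-->⟨0,1,0⟩
  composite₂ = ⟨0 0 0; 0 0 1; 2 0 0⟩
Equal? NO — does not commute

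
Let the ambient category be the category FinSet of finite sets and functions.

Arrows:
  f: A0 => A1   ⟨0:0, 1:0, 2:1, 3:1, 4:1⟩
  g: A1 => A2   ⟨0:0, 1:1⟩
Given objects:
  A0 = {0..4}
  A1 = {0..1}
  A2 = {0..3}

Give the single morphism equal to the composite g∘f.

  0 f=>0 g=>0
  1 f=>0 g=>0
  2 f=>1 g=>1
  3 f=>1 g=>1
  4 f=>1 g=>1
result: ⟨0:0, 1:0, 2:1, 3:1, 4:1⟩

Answer: ⟨0:0, 1:0, 2:1, 3:1, 4:1⟩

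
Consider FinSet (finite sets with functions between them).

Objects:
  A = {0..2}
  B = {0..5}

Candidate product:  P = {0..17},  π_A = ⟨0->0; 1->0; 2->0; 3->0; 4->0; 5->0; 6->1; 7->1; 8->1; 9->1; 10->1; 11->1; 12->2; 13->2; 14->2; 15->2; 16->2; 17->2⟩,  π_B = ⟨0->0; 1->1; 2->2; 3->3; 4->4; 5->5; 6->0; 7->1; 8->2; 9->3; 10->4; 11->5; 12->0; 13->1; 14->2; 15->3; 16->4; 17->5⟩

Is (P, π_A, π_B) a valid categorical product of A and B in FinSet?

|A|·|B| = 3·6 = 18;  |P| = 18
Check the pairing map k ↦ (π_A(k), π_B(k)):
  0 -> (0,0)
  1 -> (0,1)
  2 -> (0,2)
  3 -> (0,3)
  4 -> (0,4)
  5 -> (0,5)
  6 -> (1,0)
  7 -> (1,1)
  8 -> (1,2)
  9 -> (1,3)
  10 -> (1,4)
  11 -> (1,5)
  12 -> (2,0)
  13 -> (2,1)
  14 -> (2,2)
  15 -> (2,3)
  16 -> (2,4)
  17 -> (2,5)
distinct pairs in image: 18 / 18 needed
  → bijection onto A×B; projections well-typed.

Answer: VALID PRODUCT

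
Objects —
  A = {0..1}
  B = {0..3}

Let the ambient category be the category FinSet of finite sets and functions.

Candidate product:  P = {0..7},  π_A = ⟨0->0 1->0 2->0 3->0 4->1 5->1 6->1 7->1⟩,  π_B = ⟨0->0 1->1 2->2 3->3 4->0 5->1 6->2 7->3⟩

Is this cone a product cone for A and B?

Answer: VALID PRODUCT

Trace:
|A|·|B| = 2·4 = 8;  |P| = 8
Check the pairing map k ↦ (π_A(k), π_B(k)):
  0 -> (0,0)
  1 -> (0,1)
  2 -> (0,2)
  3 -> (0,3)
  4 -> (1,0)
  5 -> (1,1)
  6 -> (1,2)
  7 -> (1,3)
distinct pairs in image: 8 / 8 needed
  → bijection onto A×B; projections well-typed.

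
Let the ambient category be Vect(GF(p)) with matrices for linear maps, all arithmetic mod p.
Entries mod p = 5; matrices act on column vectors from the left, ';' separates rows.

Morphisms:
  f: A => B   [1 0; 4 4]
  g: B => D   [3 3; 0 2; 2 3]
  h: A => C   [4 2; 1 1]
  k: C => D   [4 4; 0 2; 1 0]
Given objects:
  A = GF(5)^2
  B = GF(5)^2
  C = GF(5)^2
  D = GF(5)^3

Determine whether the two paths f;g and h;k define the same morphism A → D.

Answer: DOES NOT COMMUTE

Work:
1) trace f;g:
  e0=⟨1,0⟩ f=>⟨1,4⟩ g=>⟨0,3,4⟩
  e1=⟨0,1⟩ f=>⟨0,4⟩ g=>⟨2,3,2⟩
  ⟦path⟧₁ = [0 2; 3 3; 4 2]
2) trace h;k:
  e0=⟨1,0⟩ h=>⟨4,1⟩ k=>⟨0,2,4⟩
  e1=⟨0,1⟩ h=>⟨2,1⟩ k=>⟨2,2,2⟩
  ⟦path⟧₂ = [0 2; 2 2; 4 2]
Equal? NO — does not commute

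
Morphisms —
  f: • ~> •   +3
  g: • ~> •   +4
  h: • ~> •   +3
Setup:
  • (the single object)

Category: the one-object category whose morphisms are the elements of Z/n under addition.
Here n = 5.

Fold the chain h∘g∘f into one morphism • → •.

Answer: +0

Derivation:
  0 +3≡3 +4≡2 +3≡0  (mod 5)
composite: +0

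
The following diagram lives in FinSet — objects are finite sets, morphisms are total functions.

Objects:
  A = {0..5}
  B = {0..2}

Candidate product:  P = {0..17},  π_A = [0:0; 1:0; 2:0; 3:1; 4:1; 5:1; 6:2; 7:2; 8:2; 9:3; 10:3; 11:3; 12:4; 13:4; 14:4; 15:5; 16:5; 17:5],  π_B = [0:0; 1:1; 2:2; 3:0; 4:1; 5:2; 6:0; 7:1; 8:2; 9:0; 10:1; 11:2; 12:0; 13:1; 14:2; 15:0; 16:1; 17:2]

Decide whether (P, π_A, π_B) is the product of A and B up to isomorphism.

Answer: VALID PRODUCT

Trace:
|A|·|B| = 6·3 = 18;  |P| = 18
Check the pairing map k ↦ (π_A(k), π_B(k)):
  0 : (0,0)
  1 : (0,1)
  2 : (0,2)
  3 : (1,0)
  4 : (1,1)
  5 : (1,2)
  6 : (2,0)
  7 : (2,1)
  8 : (2,2)
  9 : (3,0)
  10 : (3,1)
  11 : (3,2)
  12 : (4,0)
  13 : (4,1)
  14 : (4,2)
  15 : (5,0)
  16 : (5,1)
  17 : (5,2)
distinct pairs in image: 18 / 18 needed
  → bijection onto A×B; projections well-typed.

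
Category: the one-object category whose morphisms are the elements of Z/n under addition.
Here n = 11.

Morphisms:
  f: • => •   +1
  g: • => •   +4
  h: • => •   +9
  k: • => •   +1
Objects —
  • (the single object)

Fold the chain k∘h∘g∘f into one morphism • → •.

  0 +1≡1 +4≡5 +9≡3 +1≡4  (mod 11)
result: +4

Answer: +4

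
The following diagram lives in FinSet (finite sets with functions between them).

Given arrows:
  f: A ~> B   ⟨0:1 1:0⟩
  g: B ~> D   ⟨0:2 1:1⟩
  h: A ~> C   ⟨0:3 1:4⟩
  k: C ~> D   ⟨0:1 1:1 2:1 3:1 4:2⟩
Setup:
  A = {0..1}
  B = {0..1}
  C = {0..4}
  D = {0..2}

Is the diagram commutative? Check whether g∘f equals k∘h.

1) trace f;g:
  0 f~>1 g~>1
  1 f~>0 g~>2
  composite₁ = ⟨0:1 1:2⟩
2) trace h;k:
  0 h~>3 k~>1
  1 h~>4 k~>2
  composite₂ = ⟨0:1 1:2⟩
Equal? equal; square commutes

Answer: COMMUTES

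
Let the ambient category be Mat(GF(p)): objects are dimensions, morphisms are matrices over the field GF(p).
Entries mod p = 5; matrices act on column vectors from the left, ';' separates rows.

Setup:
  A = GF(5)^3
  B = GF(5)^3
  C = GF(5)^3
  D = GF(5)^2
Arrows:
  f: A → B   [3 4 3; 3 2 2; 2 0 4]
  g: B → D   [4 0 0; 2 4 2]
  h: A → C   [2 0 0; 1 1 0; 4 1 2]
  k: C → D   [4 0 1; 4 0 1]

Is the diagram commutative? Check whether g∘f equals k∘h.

Answer: COMMUTES

Derivation:
1) trace f;g:
  e0=[1,0,0] f→[3,3,2] g→[2,2]
  e1=[0,1,0] f→[4,2,0] g→[1,1]
  e2=[0,0,1] f→[3,2,4] g→[2,2]
  ⟦path⟧₁ = [2 1 2; 2 1 2]
2) trace h;k:
  e0=[1,0,0] h→[2,1,4] k→[2,2]
  e1=[0,1,0] h→[0,1,1] k→[1,1]
  e2=[0,0,1] h→[0,0,2] k→[2,2]
  ⟦path⟧₂ = [2 1 2; 2 1 2]
Equal? YES — commutes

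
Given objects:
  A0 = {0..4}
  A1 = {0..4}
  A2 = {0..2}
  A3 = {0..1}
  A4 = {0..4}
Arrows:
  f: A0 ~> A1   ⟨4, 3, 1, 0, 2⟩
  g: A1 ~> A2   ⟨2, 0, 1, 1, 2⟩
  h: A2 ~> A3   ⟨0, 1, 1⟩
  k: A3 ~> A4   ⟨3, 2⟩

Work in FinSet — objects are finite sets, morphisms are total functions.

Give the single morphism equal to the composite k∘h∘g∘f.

Answer: ⟨2, 2, 3, 2, 2⟩

Trace:
  0 f~>4 g~>2 h~>1 k~>2
  1 f~>3 g~>1 h~>1 k~>2
  2 f~>1 g~>0 h~>0 k~>3
  3 f~>0 g~>2 h~>1 k~>2
  4 f~>2 g~>1 h~>1 k~>2
result: ⟨2, 2, 3, 2, 2⟩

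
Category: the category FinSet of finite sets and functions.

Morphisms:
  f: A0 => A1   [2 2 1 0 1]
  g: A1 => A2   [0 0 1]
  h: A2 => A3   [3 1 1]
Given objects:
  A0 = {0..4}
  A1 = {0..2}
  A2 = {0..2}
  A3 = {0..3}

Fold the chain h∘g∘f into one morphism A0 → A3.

  0 f=>2 g=>1 h=>1
  1 f=>2 g=>1 h=>1
  2 f=>1 g=>0 h=>3
  3 f=>0 g=>0 h=>3
  4 f=>1 g=>0 h=>3
result: [1 1 3 3 3]

Answer: [1 1 3 3 3]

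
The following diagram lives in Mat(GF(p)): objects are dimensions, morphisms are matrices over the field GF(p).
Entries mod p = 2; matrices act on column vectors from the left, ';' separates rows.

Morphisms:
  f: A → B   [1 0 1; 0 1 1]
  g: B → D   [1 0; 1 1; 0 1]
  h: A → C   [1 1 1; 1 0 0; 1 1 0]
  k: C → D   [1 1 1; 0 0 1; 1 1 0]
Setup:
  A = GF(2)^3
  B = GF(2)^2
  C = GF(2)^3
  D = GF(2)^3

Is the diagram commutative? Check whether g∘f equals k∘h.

Answer: COMMUTES

Trace:
Path 1 = f;g:
  e0=[1,0,0] f→[1,0] g→[1,1,0]
  e1=[0,1,0] f→[0,1] g→[0,1,1]
  e2=[0,0,1] f→[1,1] g→[1,0,1]
  composite₁ = [1 0 1; 1 1 0; 0 1 1]
Path 2 = h;k:
  e0=[1,0,0] h→[1,1,1] k→[1,1,0]
  e1=[0,1,0] h→[1,0,1] k→[0,1,1]
  e2=[0,0,1] h→[1,0,0] k→[1,0,1]
  composite₂ = [1 0 1; 1 1 0; 0 1 1]
Equal? equal; square commutes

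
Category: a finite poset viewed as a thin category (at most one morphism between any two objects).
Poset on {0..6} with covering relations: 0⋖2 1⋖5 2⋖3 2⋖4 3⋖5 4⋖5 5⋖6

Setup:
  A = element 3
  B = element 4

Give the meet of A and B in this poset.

Common predecessors of 3,4: {0,2}
  0 ≤ 2
  2 ≤ 2
glb = 2

Answer: A∧B = 2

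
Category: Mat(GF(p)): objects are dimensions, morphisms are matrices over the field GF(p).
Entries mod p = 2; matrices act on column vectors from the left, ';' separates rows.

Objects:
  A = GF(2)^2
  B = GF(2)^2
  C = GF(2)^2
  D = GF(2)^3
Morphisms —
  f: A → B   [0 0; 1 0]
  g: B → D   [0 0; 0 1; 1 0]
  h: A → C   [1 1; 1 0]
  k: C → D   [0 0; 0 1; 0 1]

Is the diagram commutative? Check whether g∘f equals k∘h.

1) trace f;g:
  e0=(1,0) f→(0,1) g→(0,1,0)
  e1=(0,1) f→(0,0) g→(0,0,0)
  ⟦path⟧₁ = [0 0; 1 0; 0 0]
2) trace h;k:
  e0=(1,0) h→(1,1) k→(0,1,1)
  e1=(0,1) h→(1,0) k→(0,0,0)
  ⟦path⟧₂ = [0 0; 1 0; 1 0]
Equal? NO — does not commute

Answer: DOES NOT COMMUTE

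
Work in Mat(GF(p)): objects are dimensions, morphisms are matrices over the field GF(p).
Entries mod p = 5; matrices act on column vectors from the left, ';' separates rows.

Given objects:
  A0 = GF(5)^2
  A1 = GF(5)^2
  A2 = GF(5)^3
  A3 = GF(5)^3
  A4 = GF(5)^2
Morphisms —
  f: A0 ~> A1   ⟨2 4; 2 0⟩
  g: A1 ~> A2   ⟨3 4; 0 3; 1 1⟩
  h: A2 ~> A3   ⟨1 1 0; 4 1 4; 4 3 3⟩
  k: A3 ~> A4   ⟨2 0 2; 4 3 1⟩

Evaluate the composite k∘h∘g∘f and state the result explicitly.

Answer: ⟨2 4; 0 0⟩

Work:
  e0=⟨1,0⟩ f~>⟨2,2⟩ g~>⟨4,1,4⟩ h~>⟨0,3,1⟩ k~>⟨2,0⟩
  e1=⟨0,1⟩ f~>⟨4,0⟩ g~>⟨2,0,4⟩ h~>⟨2,4,0⟩ k~>⟨4,0⟩
⟦path⟧: ⟨2 4; 0 0⟩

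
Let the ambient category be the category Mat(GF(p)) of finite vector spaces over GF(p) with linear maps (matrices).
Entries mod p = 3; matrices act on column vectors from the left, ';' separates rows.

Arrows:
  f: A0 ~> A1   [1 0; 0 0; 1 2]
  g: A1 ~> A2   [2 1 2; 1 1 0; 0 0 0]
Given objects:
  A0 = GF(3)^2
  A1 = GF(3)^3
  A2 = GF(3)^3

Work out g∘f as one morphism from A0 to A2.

Answer: [1 1; 1 0; 0 0]

Work:
  e0=⟨1,0⟩ f~>⟨1,0,1⟩ g~>⟨1,1,0⟩
  e1=⟨0,1⟩ f~>⟨0,0,2⟩ g~>⟨1,0,0⟩
result: [1 1; 1 0; 0 0]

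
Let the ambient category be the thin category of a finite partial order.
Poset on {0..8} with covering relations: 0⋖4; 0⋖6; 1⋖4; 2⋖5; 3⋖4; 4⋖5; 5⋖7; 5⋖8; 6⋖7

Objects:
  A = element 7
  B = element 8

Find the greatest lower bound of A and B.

Answer: A∧B = 5

Derivation:
Lower bounds of A=7 and B=8: {0,1,2,3,4,5}
  0 <= 5
  1 <= 5
  2 <= 5
  3 <= 5
  4 <= 5
  5 <= 5
glb = 5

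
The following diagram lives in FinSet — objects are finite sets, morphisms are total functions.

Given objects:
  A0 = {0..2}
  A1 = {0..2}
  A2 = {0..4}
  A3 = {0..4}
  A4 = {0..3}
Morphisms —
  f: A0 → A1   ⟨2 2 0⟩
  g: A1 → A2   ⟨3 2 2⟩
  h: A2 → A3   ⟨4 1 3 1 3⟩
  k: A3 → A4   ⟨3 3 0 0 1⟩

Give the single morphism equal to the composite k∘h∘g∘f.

Answer: ⟨0 0 3⟩

Derivation:
  0 f→2 g→2 h→3 k→0
  1 f→2 g→2 h→3 k→0
  2 f→0 g→3 h→1 k→3
⟦path⟧: ⟨0 0 3⟩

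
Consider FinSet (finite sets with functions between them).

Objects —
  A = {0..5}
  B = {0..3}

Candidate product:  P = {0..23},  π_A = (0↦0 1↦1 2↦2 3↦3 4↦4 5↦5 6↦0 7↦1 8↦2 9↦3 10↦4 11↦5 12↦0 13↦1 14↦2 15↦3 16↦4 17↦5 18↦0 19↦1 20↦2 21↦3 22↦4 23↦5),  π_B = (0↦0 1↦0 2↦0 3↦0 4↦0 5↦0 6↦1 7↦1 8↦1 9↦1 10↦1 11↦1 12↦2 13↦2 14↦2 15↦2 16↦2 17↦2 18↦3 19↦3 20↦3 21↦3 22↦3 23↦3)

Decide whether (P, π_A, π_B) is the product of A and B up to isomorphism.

|A|·|B| = 6·4 = 24;  |P| = 24
Check the pairing map k ↦ (π_A(k), π_B(k)):
  0 ↦ (0,0)
  1 ↦ (1,0)
  2 ↦ (2,0)
  3 ↦ (3,0)
  4 ↦ (4,0)
  5 ↦ (5,0)
  6 ↦ (0,1)
  7 ↦ (1,1)
  8 ↦ (2,1)
  9 ↦ (3,1)
  10 ↦ (4,1)
  11 ↦ (5,1)
  12 ↦ (0,2)
  13 ↦ (1,2)
  14 ↦ (2,2)
  15 ↦ (3,2)
  16 ↦ (4,2)
  17 ↦ (5,2)
  18 ↦ (0,3)
  19 ↦ (1,3)
  20 ↦ (2,3)
  21 ↦ (3,3)
  22 ↦ (4,3)
  23 ↦ (5,3)
distinct pairs in image: 24 / 24 needed
  → bijection onto A×B; projections well-typed.

Answer: VALID PRODUCT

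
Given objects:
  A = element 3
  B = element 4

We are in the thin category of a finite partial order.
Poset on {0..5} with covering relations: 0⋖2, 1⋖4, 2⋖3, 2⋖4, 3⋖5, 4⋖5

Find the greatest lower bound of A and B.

{x : x≤A ∧ x≤B} = {0,2}  (A=3, B=4)
  0 ≤ 2
  2 ≤ 2
glb = 2

Answer: A∧B = 2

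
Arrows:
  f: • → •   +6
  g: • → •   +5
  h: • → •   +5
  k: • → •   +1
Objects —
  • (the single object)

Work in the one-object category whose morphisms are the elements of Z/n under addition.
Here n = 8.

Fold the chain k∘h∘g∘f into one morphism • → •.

Answer: +1

Derivation:
  0 +6≡6 +5≡3 +5≡0 +1≡1  (mod 8)
result: +1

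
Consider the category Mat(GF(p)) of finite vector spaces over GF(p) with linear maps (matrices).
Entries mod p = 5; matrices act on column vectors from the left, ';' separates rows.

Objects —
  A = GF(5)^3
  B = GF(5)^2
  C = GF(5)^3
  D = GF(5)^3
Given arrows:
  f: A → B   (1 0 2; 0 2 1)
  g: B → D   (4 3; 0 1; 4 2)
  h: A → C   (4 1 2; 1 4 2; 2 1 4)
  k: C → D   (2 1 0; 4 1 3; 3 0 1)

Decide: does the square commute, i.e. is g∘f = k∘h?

Along f;g (path 1):
  e0=[1,0,0] f→[1,0] g→[4,0,4]
  e1=[0,1,0] f→[0,2] g→[1,2,4]
  e2=[0,0,1] f→[2,1] g→[1,1,0]
  ⟦path⟧₁ = (4 1 1; 0 2 1; 4 4 0)
Along h;k (path 2):
  e0=[1,0,0] h→[4,1,2] k→[4,3,4]
  e1=[0,1,0] h→[1,4,1] k→[1,1,4]
  e2=[0,0,1] h→[2,2,4] k→[1,2,0]
  ⟦path⟧₂ = (4 1 1; 3 1 2; 4 4 0)
Equal? distinct morphisms ✗

Answer: DOES NOT COMMUTE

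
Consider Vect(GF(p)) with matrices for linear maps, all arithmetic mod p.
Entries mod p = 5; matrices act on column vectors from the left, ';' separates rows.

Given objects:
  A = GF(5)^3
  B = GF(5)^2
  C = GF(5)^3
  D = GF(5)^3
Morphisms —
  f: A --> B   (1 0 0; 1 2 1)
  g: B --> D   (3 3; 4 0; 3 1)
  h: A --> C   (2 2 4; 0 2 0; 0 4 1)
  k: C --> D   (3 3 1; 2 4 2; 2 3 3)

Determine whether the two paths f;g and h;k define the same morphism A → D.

Answer: COMMUTES

Derivation:
1) trace f;g:
  e0=(1,0,0) f-->(1,1) g-->(1,4,4)
  e1=(0,1,0) f-->(0,2) g-->(1,0,2)
  e2=(0,0,1) f-->(0,1) g-->(3,0,1)
  ⟦path⟧₁ = (1 1 3; 4 0 0; 4 2 1)
2) trace h;k:
  e0=(1,0,0) h-->(2,0,0) k-->(1,4,4)
  e1=(0,1,0) h-->(2,2,4) k-->(1,0,2)
  e2=(0,0,1) h-->(4,0,1) k-->(3,0,1)
  ⟦path⟧₂ = (1 1 3; 4 0 0; 4 2 1)
Equal? equal; square commutes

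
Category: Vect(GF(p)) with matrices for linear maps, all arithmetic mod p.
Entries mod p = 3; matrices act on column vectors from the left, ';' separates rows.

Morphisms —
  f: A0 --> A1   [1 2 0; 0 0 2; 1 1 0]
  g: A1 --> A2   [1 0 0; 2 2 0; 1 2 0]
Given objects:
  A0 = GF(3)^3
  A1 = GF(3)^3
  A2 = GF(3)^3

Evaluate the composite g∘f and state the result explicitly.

  e0=[1,0,0] f-->[1,0,1] g-->[1,2,1]
  e1=[0,1,0] f-->[2,0,1] g-->[2,1,2]
  e2=[0,0,1] f-->[0,2,0] g-->[0,1,1]
result: [1 2 0; 2 1 1; 1 2 1]

Answer: [1 2 0; 2 1 1; 1 2 1]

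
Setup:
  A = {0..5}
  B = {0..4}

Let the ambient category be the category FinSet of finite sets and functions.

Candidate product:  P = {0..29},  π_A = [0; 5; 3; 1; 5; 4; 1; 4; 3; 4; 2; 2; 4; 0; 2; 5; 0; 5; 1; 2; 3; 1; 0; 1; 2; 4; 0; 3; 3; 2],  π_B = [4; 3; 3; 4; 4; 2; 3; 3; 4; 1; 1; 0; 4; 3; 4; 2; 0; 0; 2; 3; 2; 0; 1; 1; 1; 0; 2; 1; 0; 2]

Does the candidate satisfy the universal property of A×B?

|A|·|B| = 6·5 = 30;  |P| = 30
Check the pairing map k ↦ (π_A(k), π_B(k)):
  0 : (0,4)
  1 : (5,3)
  2 : (3,3)
  3 : (1,4)
  4 : (5,4)
  5 : (4,2)
  6 : (1,3)
  7 : (4,3)
  8 : (3,4)
  9 : (4,1)
  10 : (2,1)
  11 : (2,0)
  12 : (4,4)
  13 : (0,3)
  14 : (2,4)
  15 : (5,2)
  16 : (0,0)
  17 : (5,0)
  18 : (1,2)
  19 : (2,3)
  20 : (3,2)
  21 : (1,0)
  22 : (0,1)
  23 : (1,1)
  24 : (2,1)  ✗ repeats pair of k=10
  25 : (4,0)
  26 : (0,2)
  27 : (3,1)
  28 : (3,0)
  29 : (2,2)
distinct pairs in image: 29 / 30 needed
  → (2,1) hit at k=10 and k=24

Answer: NOT A VALID PRODUCT — duplicate pair at indices 24,10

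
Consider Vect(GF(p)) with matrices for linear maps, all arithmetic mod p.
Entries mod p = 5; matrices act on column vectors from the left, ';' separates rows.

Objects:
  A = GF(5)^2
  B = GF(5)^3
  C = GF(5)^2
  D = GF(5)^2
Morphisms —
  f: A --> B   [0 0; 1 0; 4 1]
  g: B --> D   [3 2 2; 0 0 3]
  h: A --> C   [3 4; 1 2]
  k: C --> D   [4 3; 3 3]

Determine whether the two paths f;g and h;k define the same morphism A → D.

Answer: COMMUTES

Derivation:
1) trace f;g:
  e0=[1,0] f-->[0,1,4] g-->[0,2]
  e1=[0,1] f-->[0,0,1] g-->[2,3]
  ⟦path⟧₁ = [0 2; 2 3]
2) trace h;k:
  e0=[1,0] h-->[3,1] k-->[0,2]
  e1=[0,1] h-->[4,2] k-->[2,3]
  ⟦path⟧₂ = [0 2; 2 3]
Equal? YES — commutes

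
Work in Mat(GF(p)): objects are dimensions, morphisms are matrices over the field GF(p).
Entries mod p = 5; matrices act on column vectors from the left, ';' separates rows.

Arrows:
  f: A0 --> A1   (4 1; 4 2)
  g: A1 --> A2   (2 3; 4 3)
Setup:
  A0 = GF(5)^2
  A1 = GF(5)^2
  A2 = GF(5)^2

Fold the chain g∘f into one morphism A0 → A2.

  e0=[1,0] f-->[4,4] g-->[0,3]
  e1=[0,1] f-->[1,2] g-->[3,0]
composite: (0 3; 3 0)

Answer: (0 3; 3 0)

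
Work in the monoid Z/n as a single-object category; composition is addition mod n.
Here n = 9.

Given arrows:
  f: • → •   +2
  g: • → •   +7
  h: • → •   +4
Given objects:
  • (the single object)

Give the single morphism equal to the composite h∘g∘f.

Answer: +4

Trace:
  0 +2≡2 +7≡0 +4≡4  (mod 9)
⟦path⟧: +4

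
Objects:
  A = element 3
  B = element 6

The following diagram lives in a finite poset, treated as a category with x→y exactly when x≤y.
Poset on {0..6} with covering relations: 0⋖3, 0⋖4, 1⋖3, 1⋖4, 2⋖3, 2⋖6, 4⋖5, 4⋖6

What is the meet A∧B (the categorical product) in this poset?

Answer: NO MEET EXISTS

Work:
Common predecessors of 3,6: {0,1,2}
  maximal lower bounds 0 and 1 are incomparable: neither 0≤1 nor 1≤0
→ no greatest lower bound exists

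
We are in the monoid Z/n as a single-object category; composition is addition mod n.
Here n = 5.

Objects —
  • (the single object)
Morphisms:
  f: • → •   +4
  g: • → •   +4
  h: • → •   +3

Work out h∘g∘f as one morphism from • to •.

Answer: +1

Work:
  0 +4≡4 +4≡3 +3≡1  (mod 5)
composite: +1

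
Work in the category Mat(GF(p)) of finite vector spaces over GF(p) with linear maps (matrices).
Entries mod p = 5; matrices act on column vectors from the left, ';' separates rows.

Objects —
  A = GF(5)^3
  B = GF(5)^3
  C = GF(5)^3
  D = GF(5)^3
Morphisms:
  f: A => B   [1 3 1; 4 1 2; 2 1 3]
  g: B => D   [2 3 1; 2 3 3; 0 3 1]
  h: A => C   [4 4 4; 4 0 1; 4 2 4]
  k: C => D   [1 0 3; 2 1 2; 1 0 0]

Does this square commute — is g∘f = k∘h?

Answer: COMMUTES

Derivation:
Path 1 = f;g:
  e0=(1,0,0) f=>(1,4,2) g=>(1,0,4)
  e1=(0,1,0) f=>(3,1,1) g=>(0,2,4)
  e2=(0,0,1) f=>(1,2,3) g=>(1,2,4)
  ⟦path⟧₁ = [1 0 1; 0 2 2; 4 4 4]
Path 2 = h;k:
  e0=(1,0,0) h=>(4,4,4) k=>(1,0,4)
  e1=(0,1,0) h=>(4,0,2) k=>(0,2,4)
  e2=(0,0,1) h=>(4,1,4) k=>(1,2,4)
  ⟦path⟧₂ = [1 0 1; 0 2 2; 4 4 4]
Equal? YES — commutes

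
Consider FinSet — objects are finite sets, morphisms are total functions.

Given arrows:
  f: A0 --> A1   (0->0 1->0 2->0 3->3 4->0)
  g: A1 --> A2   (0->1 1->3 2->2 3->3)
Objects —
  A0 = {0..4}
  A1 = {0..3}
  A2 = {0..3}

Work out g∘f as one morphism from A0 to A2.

  0 f-->0 g-->1
  1 f-->0 g-->1
  2 f-->0 g-->1
  3 f-->3 g-->3
  4 f-->0 g-->1
composite: (0->1 1->1 2->1 3->3 4->1)

Answer: (0->1 1->1 2->1 3->3 4->1)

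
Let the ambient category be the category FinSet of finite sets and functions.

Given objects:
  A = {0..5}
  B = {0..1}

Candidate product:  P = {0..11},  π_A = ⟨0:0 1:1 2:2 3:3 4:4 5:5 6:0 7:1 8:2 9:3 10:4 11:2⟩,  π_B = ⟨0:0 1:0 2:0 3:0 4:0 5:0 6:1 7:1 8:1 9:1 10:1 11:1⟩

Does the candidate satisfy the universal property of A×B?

Answer: NOT A VALID PRODUCT — duplicate pair at indices 8,11

Work:
|A|·|B| = 6·2 = 12;  |P| = 12
Check the pairing map k ↦ (π_A(k), π_B(k)):
  0 : (0,0)
  1 : (1,0)
  2 : (2,0)
  3 : (3,0)
  4 : (4,0)
  5 : (5,0)
  6 : (0,1)
  7 : (1,1)
  8 : (2,1)
  9 : (3,1)
  10 : (4,1)
  11 : (2,1)  ✗ repeats pair of k=8
distinct pairs in image: 11 / 12 needed
  → (2,1) hit at k=8 and k=11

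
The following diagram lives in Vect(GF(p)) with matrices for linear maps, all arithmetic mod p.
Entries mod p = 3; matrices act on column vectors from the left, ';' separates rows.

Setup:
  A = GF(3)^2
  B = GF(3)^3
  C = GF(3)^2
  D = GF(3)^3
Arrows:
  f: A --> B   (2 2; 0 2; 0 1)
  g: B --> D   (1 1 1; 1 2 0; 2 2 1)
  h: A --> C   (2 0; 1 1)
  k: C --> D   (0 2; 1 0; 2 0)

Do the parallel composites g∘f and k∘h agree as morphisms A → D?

Answer: COMMUTES

Trace:
Path 1 = f;g:
  e0=[1,0] f-->[2,0,0] g-->[2,2,1]
  e1=[0,1] f-->[2,2,1] g-->[2,0,0]
  ⟦path⟧₁ = (2 2; 2 0; 1 0)
Path 2 = h;k:
  e0=[1,0] h-->[2,1] k-->[2,2,1]
  e1=[0,1] h-->[0,1] k-->[2,0,0]
  ⟦path⟧₂ = (2 2; 2 0; 1 0)
Equal? equal; square commutes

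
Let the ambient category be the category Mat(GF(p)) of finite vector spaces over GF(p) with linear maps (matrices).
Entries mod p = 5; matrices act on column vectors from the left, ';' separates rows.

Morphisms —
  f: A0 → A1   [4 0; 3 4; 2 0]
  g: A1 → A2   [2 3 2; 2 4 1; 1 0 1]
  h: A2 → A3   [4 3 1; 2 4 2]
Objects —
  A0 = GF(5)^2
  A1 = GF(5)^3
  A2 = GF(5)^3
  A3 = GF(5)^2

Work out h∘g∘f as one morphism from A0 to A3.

Answer: [1 1; 2 3]

Work:
  e0=⟨1,0⟩ f→⟨4,3,2⟩ g→⟨1,2,1⟩ h→⟨1,2⟩
  e1=⟨0,1⟩ f→⟨0,4,0⟩ g→⟨2,1,0⟩ h→⟨1,3⟩
composite: [1 1; 2 3]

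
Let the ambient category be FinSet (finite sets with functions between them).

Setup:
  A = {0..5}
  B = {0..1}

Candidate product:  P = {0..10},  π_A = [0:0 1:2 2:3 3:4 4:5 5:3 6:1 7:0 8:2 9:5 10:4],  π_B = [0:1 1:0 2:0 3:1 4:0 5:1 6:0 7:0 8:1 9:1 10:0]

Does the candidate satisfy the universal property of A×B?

|A|·|B| = 6·2 = 12;  |P| = 11
  → cardinalities differ; no bijection possible.

Answer: NOT A VALID PRODUCT — |P|=11 ≠ |A|·|B|=12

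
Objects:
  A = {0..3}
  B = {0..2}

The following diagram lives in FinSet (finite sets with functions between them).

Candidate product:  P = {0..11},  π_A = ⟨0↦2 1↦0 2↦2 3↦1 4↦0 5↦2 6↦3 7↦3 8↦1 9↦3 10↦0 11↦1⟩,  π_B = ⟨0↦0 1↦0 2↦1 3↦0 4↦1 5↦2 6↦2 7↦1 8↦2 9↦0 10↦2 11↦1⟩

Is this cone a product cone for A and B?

|A|·|B| = 4·3 = 12;  |P| = 12
Check the pairing map k ↦ (π_A(k), π_B(k)):
  0 ↦ (2,0)
  1 ↦ (0,0)
  2 ↦ (2,1)
  3 ↦ (1,0)
  4 ↦ (0,1)
  5 ↦ (2,2)
  6 ↦ (3,2)
  7 ↦ (3,1)
  8 ↦ (1,2)
  9 ↦ (3,0)
  10 ↦ (0,2)
  11 ↦ (1,1)
distinct pairs in image: 12 / 12 needed
  → bijection onto A×B; projections well-typed.

Answer: VALID PRODUCT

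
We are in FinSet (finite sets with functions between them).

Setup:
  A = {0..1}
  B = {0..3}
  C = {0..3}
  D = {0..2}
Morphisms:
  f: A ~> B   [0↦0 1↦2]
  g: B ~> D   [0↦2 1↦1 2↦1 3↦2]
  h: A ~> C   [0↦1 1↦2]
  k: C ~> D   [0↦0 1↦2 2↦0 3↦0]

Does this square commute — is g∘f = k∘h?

Answer: DOES NOT COMMUTE

Derivation:
Path 1 = f;g:
  0 f~>0 g~>2
  1 f~>2 g~>1
  composite₁ = [0↦2 1↦1]
Path 2 = h;k:
  0 h~>1 k~>2
  1 h~>2 k~>0
  composite₂ = [0↦2 1↦0]
Equal? differ; not commutative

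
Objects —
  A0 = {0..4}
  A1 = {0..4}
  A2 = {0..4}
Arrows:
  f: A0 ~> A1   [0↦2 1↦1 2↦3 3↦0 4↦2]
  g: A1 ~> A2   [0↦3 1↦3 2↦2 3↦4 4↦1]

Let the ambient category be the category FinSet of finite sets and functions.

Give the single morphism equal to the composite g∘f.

Answer: [0↦2 1↦3 2↦4 3↦3 4↦2]

Work:
  0 f~>2 g~>2
  1 f~>1 g~>3
  2 f~>3 g~>4
  3 f~>0 g~>3
  4 f~>2 g~>2
composite: [0↦2 1↦3 2↦4 3↦3 4↦2]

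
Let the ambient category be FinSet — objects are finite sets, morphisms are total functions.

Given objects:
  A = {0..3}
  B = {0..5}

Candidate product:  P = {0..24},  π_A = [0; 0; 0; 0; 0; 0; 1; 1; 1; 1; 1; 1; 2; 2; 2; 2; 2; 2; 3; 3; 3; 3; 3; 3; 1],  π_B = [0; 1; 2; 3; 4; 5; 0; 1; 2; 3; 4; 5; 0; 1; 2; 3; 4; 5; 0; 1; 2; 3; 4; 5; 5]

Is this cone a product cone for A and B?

|A|·|B| = 4·6 = 24;  |P| = 25
  → cardinalities differ; no bijection possible.

Answer: NOT A VALID PRODUCT — |P|=25 ≠ |A|·|B|=24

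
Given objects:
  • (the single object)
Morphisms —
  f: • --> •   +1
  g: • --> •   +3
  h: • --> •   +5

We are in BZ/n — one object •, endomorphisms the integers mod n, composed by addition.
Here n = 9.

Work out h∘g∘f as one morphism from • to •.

  0 +1≡1 +3≡4 +5≡0  (mod 9)
composite: +0

Answer: +0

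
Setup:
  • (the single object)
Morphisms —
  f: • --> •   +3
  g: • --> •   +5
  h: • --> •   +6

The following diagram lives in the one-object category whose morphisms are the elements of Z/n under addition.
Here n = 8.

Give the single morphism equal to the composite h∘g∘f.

Answer: +6

Derivation:
  0 +3≡3 +5≡0 +6≡6  (mod 8)
result: +6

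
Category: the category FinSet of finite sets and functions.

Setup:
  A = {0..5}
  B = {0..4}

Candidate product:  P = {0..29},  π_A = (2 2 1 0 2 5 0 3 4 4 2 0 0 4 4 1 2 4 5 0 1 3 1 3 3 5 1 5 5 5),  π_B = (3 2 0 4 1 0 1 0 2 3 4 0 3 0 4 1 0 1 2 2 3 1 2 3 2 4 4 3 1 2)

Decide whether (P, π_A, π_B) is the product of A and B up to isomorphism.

Answer: NOT A VALID PRODUCT — duplicate pair at indices 29,18

Trace:
|A|·|B| = 6·5 = 30;  |P| = 30
Check the pairing map k ↦ (π_A(k), π_B(k)):
  0 ↦ (2,3)
  1 ↦ (2,2)
  2 ↦ (1,0)
  3 ↦ (0,4)
  4 ↦ (2,1)
  5 ↦ (5,0)
  6 ↦ (0,1)
  7 ↦ (3,0)
  8 ↦ (4,2)
  9 ↦ (4,3)
  10 ↦ (2,4)
  11 ↦ (0,0)
  12 ↦ (0,3)
  13 ↦ (4,0)
  14 ↦ (4,4)
  15 ↦ (1,1)
  16 ↦ (2,0)
  17 ↦ (4,1)
  18 ↦ (5,2)
  19 ↦ (0,2)
  20 ↦ (1,3)
  21 ↦ (3,1)
  22 ↦ (1,2)
  23 ↦ (3,3)
  24 ↦ (3,2)
  25 ↦ (5,4)
  26 ↦ (1,4)
  27 ↦ (5,3)
  28 ↦ (5,1)
  29 ↦ (5,2)  ✗ repeats pair of k=18
distinct pairs in image: 29 / 30 needed
  → (5,2) hit at k=18 and k=29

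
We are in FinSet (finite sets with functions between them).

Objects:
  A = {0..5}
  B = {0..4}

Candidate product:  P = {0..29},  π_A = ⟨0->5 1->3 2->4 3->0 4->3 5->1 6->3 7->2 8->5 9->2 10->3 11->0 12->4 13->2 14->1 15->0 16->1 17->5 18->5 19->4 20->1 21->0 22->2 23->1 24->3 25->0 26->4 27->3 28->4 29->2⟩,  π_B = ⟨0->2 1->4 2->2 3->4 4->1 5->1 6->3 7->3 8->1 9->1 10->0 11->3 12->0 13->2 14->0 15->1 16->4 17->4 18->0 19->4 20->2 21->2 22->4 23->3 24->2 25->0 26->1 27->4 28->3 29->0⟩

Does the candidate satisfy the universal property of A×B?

|A|·|B| = 6·5 = 30;  |P| = 30
Check the pairing map k ↦ (π_A(k), π_B(k)):
  0 -> (5,2)
  1 -> (3,4)
  2 -> (4,2)
  3 -> (0,4)
  4 -> (3,1)
  5 -> (1,1)
  6 -> (3,3)
  7 -> (2,3)
  8 -> (5,1)
  9 -> (2,1)
  10 -> (3,0)
  11 -> (0,3)
  12 -> (4,0)
  13 -> (2,2)
  14 -> (1,0)
  15 -> (0,1)
  16 -> (1,4)
  17 -> (5,4)
  18 -> (5,0)
  19 -> (4,4)
  20 -> (1,2)
  21 -> (0,2)
  22 -> (2,4)
  23 -> (1,3)
  24 -> (3,2)
  25 -> (0,0)
  26 -> (4,1)
  27 -> (3,4)  ✗ repeats pair of k=1
  28 -> (4,3)
  29 -> (2,0)
distinct pairs in image: 29 / 30 needed
  → (3,4) hit at k=1 and k=27

Answer: NOT A VALID PRODUCT — duplicate pair at indices 27,1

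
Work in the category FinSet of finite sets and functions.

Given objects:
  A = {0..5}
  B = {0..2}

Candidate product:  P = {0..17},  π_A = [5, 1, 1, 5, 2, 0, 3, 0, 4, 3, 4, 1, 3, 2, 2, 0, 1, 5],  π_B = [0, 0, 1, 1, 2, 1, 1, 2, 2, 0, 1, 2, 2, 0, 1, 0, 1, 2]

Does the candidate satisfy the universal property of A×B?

Answer: NOT A VALID PRODUCT — duplicate pair at indices 16,2

Trace:
|A|·|B| = 6·3 = 18;  |P| = 18
Check the pairing map k ↦ (π_A(k), π_B(k)):
  0 -> (5,0)
  1 -> (1,0)
  2 -> (1,1)
  3 -> (5,1)
  4 -> (2,2)
  5 -> (0,1)
  6 -> (3,1)
  7 -> (0,2)
  8 -> (4,2)
  9 -> (3,0)
  10 -> (4,1)
  11 -> (1,2)
  12 -> (3,2)
  13 -> (2,0)
  14 -> (2,1)
  15 -> (0,0)
  16 -> (1,1)  ✗ repeats pair of k=2
  17 -> (5,2)
distinct pairs in image: 17 / 18 needed
  → (1,1) hit at k=2 and k=16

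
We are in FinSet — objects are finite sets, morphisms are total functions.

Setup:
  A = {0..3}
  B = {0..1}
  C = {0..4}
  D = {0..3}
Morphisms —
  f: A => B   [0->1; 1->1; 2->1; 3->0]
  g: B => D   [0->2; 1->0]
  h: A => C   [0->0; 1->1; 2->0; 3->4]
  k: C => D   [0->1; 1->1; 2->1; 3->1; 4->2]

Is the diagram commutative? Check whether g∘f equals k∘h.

Answer: DOES NOT COMMUTE

Work:
Path 1 = f;g:
  0 f=>1 g=>0
  1 f=>1 g=>0
  2 f=>1 g=>0
  3 f=>0 g=>2
  composite₁ = [0->0; 1->0; 2->0; 3->2]
Path 2 = h;k:
  0 h=>0 k=>1
  1 h=>1 k=>1
  2 h=>0 k=>1
  3 h=>4 k=>2
  composite₂ = [0->1; 1->1; 2->1; 3->2]
Equal? differ; not commutative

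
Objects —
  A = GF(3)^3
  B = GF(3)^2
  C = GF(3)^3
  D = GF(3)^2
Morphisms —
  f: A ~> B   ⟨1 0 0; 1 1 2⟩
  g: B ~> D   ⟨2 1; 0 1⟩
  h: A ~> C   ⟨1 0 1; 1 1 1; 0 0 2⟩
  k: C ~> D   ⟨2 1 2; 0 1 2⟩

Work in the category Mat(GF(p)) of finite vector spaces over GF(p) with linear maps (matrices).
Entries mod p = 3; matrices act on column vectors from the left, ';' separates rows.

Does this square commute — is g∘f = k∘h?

Along f;g (path 1):
  e0=⟨1,0,0⟩ f~>⟨1,1⟩ g~>⟨0,1⟩
  e1=⟨0,1,0⟩ f~>⟨0,1⟩ g~>⟨1,1⟩
  e2=⟨0,0,1⟩ f~>⟨0,2⟩ g~>⟨2,2⟩
  result₁ = ⟨0 1 2; 1 1 2⟩
Along h;k (path 2):
  e0=⟨1,0,0⟩ h~>⟨1,1,0⟩ k~>⟨0,1⟩
  e1=⟨0,1,0⟩ h~>⟨0,1,0⟩ k~>⟨1,1⟩
  e2=⟨0,0,1⟩ h~>⟨1,1,2⟩ k~>⟨1,2⟩
  result₂ = ⟨0 1 1; 1 1 2⟩
Equal? distinct morphisms ✗

Answer: DOES NOT COMMUTE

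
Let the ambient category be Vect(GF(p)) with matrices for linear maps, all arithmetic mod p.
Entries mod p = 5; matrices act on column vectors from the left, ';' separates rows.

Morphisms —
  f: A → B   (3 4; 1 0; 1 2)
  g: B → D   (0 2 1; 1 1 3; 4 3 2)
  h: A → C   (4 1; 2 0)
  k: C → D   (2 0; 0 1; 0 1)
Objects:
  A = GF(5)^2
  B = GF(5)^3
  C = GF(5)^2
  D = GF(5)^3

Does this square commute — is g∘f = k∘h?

1) trace f;g:
  e0=[1,0] f→[3,1,1] g→[3,2,2]
  e1=[0,1] f→[4,0,2] g→[2,0,0]
  result₁ = (3 2; 2 0; 2 0)
2) trace h;k:
  e0=[1,0] h→[4,2] k→[3,2,2]
  e1=[0,1] h→[1,0] k→[2,0,0]
  result₂ = (3 2; 2 0; 2 0)
Equal? equal; square commutes

Answer: COMMUTES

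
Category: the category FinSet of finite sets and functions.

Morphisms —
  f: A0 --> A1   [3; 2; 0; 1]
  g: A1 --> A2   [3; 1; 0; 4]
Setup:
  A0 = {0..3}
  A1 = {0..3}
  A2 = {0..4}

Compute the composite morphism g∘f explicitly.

  0 f-->3 g-->4
  1 f-->2 g-->0
  2 f-->0 g-->3
  3 f-->1 g-->1
composite: [4; 0; 3; 1]

Answer: [4; 0; 3; 1]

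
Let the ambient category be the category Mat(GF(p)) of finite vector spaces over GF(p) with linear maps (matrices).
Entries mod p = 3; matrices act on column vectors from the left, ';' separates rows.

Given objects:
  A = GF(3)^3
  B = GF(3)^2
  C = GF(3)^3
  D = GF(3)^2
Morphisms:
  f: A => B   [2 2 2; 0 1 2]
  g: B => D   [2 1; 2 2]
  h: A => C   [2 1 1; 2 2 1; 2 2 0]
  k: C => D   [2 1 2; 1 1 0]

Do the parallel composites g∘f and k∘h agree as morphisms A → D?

1) trace f;g:
  e0=(1,0,0) f=>(2,0) g=>(1,1)
  e1=(0,1,0) f=>(2,1) g=>(2,0)
  e2=(0,0,1) f=>(2,2) g=>(0,2)
  result₁ = [1 2 0; 1 0 2]
2) trace h;k:
  e0=(1,0,0) h=>(2,2,2) k=>(1,1)
  e1=(0,1,0) h=>(1,2,2) k=>(2,0)
  e2=(0,0,1) h=>(1,1,0) k=>(0,2)
  result₂ = [1 2 0; 1 0 2]
Equal? same morphism ✓

Answer: COMMUTES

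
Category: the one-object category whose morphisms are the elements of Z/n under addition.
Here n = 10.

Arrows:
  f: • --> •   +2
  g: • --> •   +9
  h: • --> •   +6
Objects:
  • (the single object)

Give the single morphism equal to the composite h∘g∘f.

Answer: +7

Work:
  0 +2≡2 +9≡1 +6≡7  (mod 10)
composite: +7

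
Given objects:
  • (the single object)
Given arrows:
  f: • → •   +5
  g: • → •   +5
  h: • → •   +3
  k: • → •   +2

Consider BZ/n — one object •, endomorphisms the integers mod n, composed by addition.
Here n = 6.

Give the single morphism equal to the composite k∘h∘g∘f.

  0 +5≡5 +5≡4 +3≡1 +2≡3  (mod 6)
⟦path⟧: +3

Answer: +3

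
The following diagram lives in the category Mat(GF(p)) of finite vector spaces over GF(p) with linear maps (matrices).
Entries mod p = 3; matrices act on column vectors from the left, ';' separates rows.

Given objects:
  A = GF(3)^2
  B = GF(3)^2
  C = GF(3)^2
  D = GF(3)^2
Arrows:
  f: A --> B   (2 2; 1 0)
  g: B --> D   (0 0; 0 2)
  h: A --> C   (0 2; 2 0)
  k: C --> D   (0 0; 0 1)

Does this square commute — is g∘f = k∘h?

1) trace f;g:
  e0=[1,0] f-->[2,1] g-->[0,2]
  e1=[0,1] f-->[2,0] g-->[0,0]
  composite₁ = (0 0; 2 0)
2) trace h;k:
  e0=[1,0] h-->[0,2] k-->[0,2]
  e1=[0,1] h-->[2,0] k-->[0,0]
  composite₂ = (0 0; 2 0)
Equal? same morphism ✓

Answer: COMMUTES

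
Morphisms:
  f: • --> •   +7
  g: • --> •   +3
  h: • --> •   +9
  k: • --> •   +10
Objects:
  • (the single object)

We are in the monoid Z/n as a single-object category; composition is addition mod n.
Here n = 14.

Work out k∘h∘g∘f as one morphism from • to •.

Answer: +1

Trace:
  0 +7≡7 +3≡10 +9≡5 +10≡1  (mod 14)
composite: +1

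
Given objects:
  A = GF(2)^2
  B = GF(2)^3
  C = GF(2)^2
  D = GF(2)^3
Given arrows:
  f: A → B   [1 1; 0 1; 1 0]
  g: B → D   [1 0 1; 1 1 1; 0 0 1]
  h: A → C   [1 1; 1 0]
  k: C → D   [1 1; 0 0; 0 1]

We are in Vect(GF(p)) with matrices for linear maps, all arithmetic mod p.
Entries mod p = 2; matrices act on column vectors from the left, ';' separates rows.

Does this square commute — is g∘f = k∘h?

Answer: COMMUTES

Derivation:
1) trace f;g:
  e0=[1,0] f→[1,0,1] g→[0,0,1]
  e1=[0,1] f→[1,1,0] g→[1,0,0]
  composite₁ = [0 1; 0 0; 1 0]
2) trace h;k:
  e0=[1,0] h→[1,1] k→[0,0,1]
  e1=[0,1] h→[1,0] k→[1,0,0]
  composite₂ = [0 1; 0 0; 1 0]
Equal? YES — commutes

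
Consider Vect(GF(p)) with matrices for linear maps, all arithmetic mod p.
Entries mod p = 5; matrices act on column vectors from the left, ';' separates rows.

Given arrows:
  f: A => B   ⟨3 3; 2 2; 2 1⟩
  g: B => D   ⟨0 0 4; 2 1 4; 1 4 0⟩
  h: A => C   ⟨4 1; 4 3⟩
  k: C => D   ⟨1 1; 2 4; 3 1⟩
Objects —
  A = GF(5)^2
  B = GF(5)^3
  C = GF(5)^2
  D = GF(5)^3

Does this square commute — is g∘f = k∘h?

Answer: DOES NOT COMMUTE

Derivation:
Along f;g (path 1):
  e0=⟨1,0⟩ f=>⟨3,2,2⟩ g=>⟨3,1,1⟩
  e1=⟨0,1⟩ f=>⟨3,2,1⟩ g=>⟨4,2,1⟩
  composite₁ = ⟨3 4; 1 2; 1 1⟩
Along h;k (path 2):
  e0=⟨1,0⟩ h=>⟨4,4⟩ k=>⟨3,4,1⟩
  e1=⟨0,1⟩ h=>⟨1,3⟩ k=>⟨4,4,1⟩
  composite₂ = ⟨3 4; 4 4; 1 1⟩
Equal? differ; not commutative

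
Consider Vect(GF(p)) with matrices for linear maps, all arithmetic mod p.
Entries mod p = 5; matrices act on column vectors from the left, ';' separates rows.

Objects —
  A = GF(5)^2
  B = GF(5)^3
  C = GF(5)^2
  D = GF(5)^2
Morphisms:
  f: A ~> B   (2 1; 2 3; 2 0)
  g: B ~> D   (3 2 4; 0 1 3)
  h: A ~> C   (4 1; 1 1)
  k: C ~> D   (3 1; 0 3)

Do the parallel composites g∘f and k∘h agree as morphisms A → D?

Along f;g (path 1):
  e0=[1,0] f~>[2,2,2] g~>[3,3]
  e1=[0,1] f~>[1,3,0] g~>[4,3]
  result₁ = (3 4; 3 3)
Along h;k (path 2):
  e0=[1,0] h~>[4,1] k~>[3,3]
  e1=[0,1] h~>[1,1] k~>[4,3]
  result₂ = (3 4; 3 3)
Equal? equal; square commutes

Answer: COMMUTES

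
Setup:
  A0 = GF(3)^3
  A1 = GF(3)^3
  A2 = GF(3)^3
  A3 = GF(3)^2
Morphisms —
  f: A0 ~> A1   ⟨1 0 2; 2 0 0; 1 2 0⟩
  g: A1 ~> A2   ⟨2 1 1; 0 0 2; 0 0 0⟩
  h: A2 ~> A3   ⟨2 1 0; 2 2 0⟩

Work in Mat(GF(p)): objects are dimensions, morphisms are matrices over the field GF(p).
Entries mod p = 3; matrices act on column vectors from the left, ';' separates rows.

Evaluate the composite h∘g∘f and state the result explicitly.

  e0=(1,0,0) f~>(1,2,1) g~>(2,2,0) h~>(0,2)
  e1=(0,1,0) f~>(0,0,2) g~>(2,1,0) h~>(2,0)
  e2=(0,0,1) f~>(2,0,0) g~>(1,0,0) h~>(2,2)
⟦path⟧: ⟨0 2 2; 2 0 2⟩

Answer: ⟨0 2 2; 2 0 2⟩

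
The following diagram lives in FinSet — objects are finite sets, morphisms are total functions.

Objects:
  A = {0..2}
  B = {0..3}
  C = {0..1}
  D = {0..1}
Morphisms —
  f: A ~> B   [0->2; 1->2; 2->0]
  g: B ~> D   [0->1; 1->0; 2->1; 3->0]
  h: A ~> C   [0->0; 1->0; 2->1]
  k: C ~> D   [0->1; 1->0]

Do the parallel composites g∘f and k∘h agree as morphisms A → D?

Answer: DOES NOT COMMUTE

Derivation:
Path 1 = f;g:
  0 f~>2 g~>1
  1 f~>2 g~>1
  2 f~>0 g~>1
  composite₁ = [0->1; 1->1; 2->1]
Path 2 = h;k:
  0 h~>0 k~>1
  1 h~>0 k~>1
  2 h~>1 k~>0
  composite₂ = [0->1; 1->1; 2->0]
Equal? distinct morphisms ✗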